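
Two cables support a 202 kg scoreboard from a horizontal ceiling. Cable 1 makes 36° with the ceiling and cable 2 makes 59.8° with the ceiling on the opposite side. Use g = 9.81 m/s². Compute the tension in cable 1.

Weight W = 202 × 9.81 = 1982 N acts straight down.
Horizontal: T_1 cos 36° = T_2 cos 59.8°  →  T_2 = 1.608 T_1.
Vertical: T_1 sin 36° + T_2 sin 59.8° = 1982.
Substituting the horizontal relation into the vertical equation gives 1.978 T_1 = 1982, so T_1 = 1002 N.

T_1 ≈ 1000 N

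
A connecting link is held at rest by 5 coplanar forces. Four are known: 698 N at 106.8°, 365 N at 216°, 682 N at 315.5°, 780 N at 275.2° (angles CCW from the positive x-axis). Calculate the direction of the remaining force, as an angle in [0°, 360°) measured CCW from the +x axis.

Sum the known components: ΣF_x = 60.09 N, ΣF_y = -801.1 N.
For equilibrium the remaining force must supply (−ΣF_x, −ΣF_y) = (-60.09, 801.1) N.
Magnitude = √((-60.09)² + (801.1)²) = 803.4 N; direction = atan2(801.1, -60.09) = 94.3°.

θ ≈ 94.3°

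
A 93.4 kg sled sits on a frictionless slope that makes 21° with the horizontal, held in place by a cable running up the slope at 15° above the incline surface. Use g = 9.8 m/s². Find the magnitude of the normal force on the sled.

N ≈ 767 N

Take axes along and perpendicular to the incline. Weight components: W sin 21° = 328 N down-slope, W cos 21° = 854.5 N into the surface.
Along incline: T cos 15° = W sin 21° → T = 339.6 N.
Perpendicular: N = W cos 21° − T sin 15° = 766.6 N.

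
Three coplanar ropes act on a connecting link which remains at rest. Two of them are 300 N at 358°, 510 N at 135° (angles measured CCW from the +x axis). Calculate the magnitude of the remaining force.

F ≈ 355 N

Sum the known components: ΣF_x = -60.81 N, ΣF_y = 350.2 N.
For equilibrium the remaining force must supply (−ΣF_x, −ΣF_y) = (60.81, -350.2) N.
Magnitude = √((60.81)² + (-350.2)²) = 355.4 N; direction = atan2(-350.2, 60.81) = 279.9°.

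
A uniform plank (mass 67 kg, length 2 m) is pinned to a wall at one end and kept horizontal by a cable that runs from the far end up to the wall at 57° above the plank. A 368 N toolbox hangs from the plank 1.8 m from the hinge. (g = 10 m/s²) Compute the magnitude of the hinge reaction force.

Take torques about the hinge: T sin 57° · 2 = 67×10×1 + 368×1.8 = 1332.4 N·m.
So T = 1332.4 / (0.8387 × 2) = 794.35 N.
ΣF_x = 0: H_x = T cos 57° = 432.64 N.
ΣF_y = 0: H_y = (67×10 + 368) − T sin 57° = 1038 − 666.2 = 371.8 N.
|H| = √(H_x² + H_y²) = √((432.64)² + (371.8)²) = 570.45 N.

|H| ≈ 570 N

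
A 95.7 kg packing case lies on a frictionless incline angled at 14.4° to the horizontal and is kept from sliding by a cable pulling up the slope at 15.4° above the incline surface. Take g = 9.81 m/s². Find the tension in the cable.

T ≈ 242 N

Take axes along and perpendicular to the incline. Weight components: W sin 14.4° = 233.5 N down-slope, W cos 14.4° = 909.3 N into the surface.
Along incline: T cos 15.4° = W sin 14.4° → T = 242.2 N.
Perpendicular: N = W cos 14.4° − T sin 15.4° = 845 N.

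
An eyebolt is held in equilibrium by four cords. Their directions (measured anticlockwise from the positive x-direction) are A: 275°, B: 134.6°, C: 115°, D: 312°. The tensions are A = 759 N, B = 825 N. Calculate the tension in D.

Resolve: ΣF_x = 759 cos 275° + 825 cos 134.6° + T_C cos 115° + T_D cos 312° = 0.
        ΣF_y = 759 sin 275° + 825 sin 134.6° + T_C sin 115° + T_D sin 312° = 0.
The known terms sum to (-513.1, -168.7) N, so -0.4226 T_C + 0.6691 T_D = 513.1 and 0.9063 T_C − 0.7431 T_D = 168.7.
Solving simultaneously: T_C = 1690 N, T_D = 1834 N.

T_D ≈ 1830 N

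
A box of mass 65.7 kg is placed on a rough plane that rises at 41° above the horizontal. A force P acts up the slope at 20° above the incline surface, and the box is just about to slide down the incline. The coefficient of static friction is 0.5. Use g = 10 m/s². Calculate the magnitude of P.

On the verge of sliding down the incline, friction equals μN and acts up the slope.
Perpendicular: N + P sin 20° = W cos 41° = 495.8 N.
Along incline: P cos 20° + μN = W sin 41° with W sin 41° = 431 N.
Solving the pair for P and N: P = 238.2 N, N = 414.4 N (and f = μN = 207.2 N).

P ≈ 238 N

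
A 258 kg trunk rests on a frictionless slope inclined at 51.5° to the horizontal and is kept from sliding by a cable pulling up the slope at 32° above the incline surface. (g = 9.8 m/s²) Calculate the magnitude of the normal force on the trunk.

Take axes along and perpendicular to the incline. Weight components: W sin 51.5° = 1979 N down-slope, W cos 51.5° = 1574 N into the surface.
Along incline: T cos 32° = W sin 51.5° → T = 2333 N.
Perpendicular: N = W cos 51.5° − T sin 32° = 337.5 N.

N ≈ 338 N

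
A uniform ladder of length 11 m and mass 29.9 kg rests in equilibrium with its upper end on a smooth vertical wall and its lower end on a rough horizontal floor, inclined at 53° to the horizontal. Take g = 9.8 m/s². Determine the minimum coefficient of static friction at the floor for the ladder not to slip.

ΣF_y = 0: N_floor = 29.9×9.8 = 293.02 N.
Torques about the foot: N_wall · 11 sin 53° = 29.9×9.8×5.5 cos 53° → N_wall = 110.4 N.
ΣF_x = 0: f_floor = N_wall = 110.4 N.
μ_min = f_floor / N_floor = 110.4 / 293.02 = 0.3768.

μ_min ≈ 0.377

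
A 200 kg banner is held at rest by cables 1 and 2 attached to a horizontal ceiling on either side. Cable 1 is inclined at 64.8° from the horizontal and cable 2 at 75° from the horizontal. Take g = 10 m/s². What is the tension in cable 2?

T_2 ≈ 1320 N

Weight W = 200 × 10 = 2000 N acts straight down.
Horizontal: T_1 cos 64.8° = T_2 cos 75°  →  T_1 = 0.6079 T_2.
Vertical: T_1 sin 64.8° + T_2 sin 75° = 2000.
Substituting the horizontal relation into the vertical equation gives 1.516 T_2 = 2000, so T_2 = 1319 N.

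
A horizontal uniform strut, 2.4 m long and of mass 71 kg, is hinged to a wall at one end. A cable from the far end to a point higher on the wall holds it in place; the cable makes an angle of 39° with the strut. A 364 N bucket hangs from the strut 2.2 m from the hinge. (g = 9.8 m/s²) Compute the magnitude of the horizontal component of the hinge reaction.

Take torques about the hinge: T sin 39° · 2.4 = 71×9.8×1.2 + 364×2.2 = 1635.8 N·m.
So T = 1635.8 / (0.6293 × 2.4) = 1083 N.
ΣF_x = 0: H_x = T cos 39° = 841.66 N.

H_x ≈ 842 N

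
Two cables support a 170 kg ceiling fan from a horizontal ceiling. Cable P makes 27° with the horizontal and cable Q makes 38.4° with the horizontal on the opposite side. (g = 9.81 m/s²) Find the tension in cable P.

T_P ≈ 1440 N

Weight W = 170 × 9.81 = 1668 N acts straight down.
Horizontal: T_P cos 27° = T_Q cos 38.4°  →  T_Q = 1.137 T_P.
Vertical: T_P sin 27° + T_Q sin 38.4° = 1668.
Substituting the horizontal relation into the vertical equation gives 1.16 T_P = 1668, so T_P = 1437 N.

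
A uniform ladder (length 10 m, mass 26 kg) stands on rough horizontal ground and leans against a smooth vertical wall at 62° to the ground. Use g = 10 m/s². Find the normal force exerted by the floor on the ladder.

N_floor ≈ 260 N

ΣF_y = 0: N_floor = 26×10 = 260 N.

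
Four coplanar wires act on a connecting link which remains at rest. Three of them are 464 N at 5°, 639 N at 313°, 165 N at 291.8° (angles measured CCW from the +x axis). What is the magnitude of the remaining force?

F ≈ 1120 N

Sum the known components: ΣF_x = 959.3 N, ΣF_y = -580.1 N.
For equilibrium the remaining force must supply (−ΣF_x, −ΣF_y) = (-959.3, 580.1) N.
Magnitude = √((-959.3)² + (580.1)²) = 1121 N; direction = atan2(580.1, -959.3) = 148.8°.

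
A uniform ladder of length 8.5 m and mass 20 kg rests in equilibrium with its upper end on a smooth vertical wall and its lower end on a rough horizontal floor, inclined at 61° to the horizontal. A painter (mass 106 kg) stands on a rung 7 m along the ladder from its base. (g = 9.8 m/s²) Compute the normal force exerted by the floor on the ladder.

N_floor ≈ 1230 N

ΣF_y = 0: N_floor = 20×9.8 + 106×9.8 = 1234.8 N.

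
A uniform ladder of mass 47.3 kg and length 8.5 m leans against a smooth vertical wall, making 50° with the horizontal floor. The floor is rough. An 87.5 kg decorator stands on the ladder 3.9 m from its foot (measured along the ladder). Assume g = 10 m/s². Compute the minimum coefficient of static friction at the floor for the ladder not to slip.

μ_min ≈ 0.397

ΣF_y = 0: N_floor = 47.3×10 + 87.5×10 = 1348 N.
Torques about the foot: N_wall · 8.5 sin 50° = 47.3×10×4.25 cos 50° + 87.5×10×3.9 cos 50° → N_wall = 535.32 N.
ΣF_x = 0: f_floor = N_wall = 535.32 N.
μ_min = f_floor / N_floor = 535.32 / 1348 = 0.3971.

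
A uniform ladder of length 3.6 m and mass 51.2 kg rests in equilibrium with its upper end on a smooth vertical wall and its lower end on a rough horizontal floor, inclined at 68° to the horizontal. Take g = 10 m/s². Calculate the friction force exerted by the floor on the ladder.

Torques about the foot: N_wall · 3.6 sin 68° = 51.2×10×1.8 cos 68° → N_wall = 103.43 N.
ΣF_x = 0: f_floor = N_wall = 103.43 N.

f ≈ 103 N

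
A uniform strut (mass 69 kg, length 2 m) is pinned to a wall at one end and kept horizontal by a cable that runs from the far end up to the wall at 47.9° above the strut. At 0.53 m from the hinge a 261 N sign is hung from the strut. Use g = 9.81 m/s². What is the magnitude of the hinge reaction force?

Take torques about the hinge: T sin 47.9° · 2 = 69×9.81×1 + 261×0.53 = 815.22 N·m.
So T = 815.22 / (0.7420 × 2) = 549.36 N.
ΣF_x = 0: H_x = T cos 47.9° = 368.3 N.
ΣF_y = 0: H_y = (69×9.81 + 261) − T sin 47.9° = 937.89 − 407.61 = 530.28 N.
|H| = √(H_x² + H_y²) = √((368.3)² + (530.28)²) = 645.64 N.

|H| ≈ 646 N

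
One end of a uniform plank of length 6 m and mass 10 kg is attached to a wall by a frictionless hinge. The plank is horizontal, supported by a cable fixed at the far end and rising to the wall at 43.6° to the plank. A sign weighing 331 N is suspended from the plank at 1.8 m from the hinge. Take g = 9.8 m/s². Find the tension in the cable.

T ≈ 215 N

Take torques about the hinge: T sin 43.6° · 6 = 10×9.8×3 + 331×1.8 = 889.8 N·m.
So T = 889.8 / (0.6896 × 6) = 215.05 N.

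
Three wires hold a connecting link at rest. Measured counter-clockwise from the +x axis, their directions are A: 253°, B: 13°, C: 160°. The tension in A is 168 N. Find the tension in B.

Resolve: ΣF_x = 168 cos 253° + T_B cos 13° + T_C cos 160° = 0.
        ΣF_y = 168 sin 253° + T_B sin 13° + T_C sin 160° = 0.
The known terms sum to (-49.12, -160.7) N, so 0.9744 T_B − 0.9397 T_C = 49.12 and 0.2250 T_B + 0.3420 T_C = 160.7.
Solving simultaneously: T_B = 308 N, T_C = 267.1 N.

T_B ≈ 308 N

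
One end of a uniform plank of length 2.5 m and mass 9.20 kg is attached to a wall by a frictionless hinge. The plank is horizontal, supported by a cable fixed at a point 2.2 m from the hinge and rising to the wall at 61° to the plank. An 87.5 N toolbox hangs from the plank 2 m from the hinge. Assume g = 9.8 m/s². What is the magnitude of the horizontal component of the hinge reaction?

Take torques about the hinge: T sin 61° · 2.2 = 9.20×9.8×1.25 + 87.5×2 = 287.7 N·m.
So T = 287.7 / (0.8746 × 2.2) = 149.52 N.
ΣF_x = 0: H_x = T cos 61° = 72.489 N.

H_x ≈ 72.5 N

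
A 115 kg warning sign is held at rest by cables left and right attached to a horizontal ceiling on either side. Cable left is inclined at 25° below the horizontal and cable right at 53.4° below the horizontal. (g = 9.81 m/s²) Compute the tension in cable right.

Weight W = 115 × 9.81 = 1128 N acts straight down.
Horizontal: T_left cos 25° = T_right cos 53.4°  →  T_left = 0.6579 T_right.
Vertical: T_left sin 25° + T_right sin 53.4° = 1128.
Substituting the horizontal relation into the vertical equation gives 1.081 T_right = 1128, so T_right = 1044 N.

T_right ≈ 1040 N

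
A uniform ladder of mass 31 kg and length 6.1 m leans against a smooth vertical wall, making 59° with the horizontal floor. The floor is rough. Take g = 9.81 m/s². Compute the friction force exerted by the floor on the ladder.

Torques about the foot: N_wall · 6.1 sin 59° = 31×9.81×3.05 cos 59° → N_wall = 91.364 N.
ΣF_x = 0: f_floor = N_wall = 91.364 N.

f ≈ 91.4 N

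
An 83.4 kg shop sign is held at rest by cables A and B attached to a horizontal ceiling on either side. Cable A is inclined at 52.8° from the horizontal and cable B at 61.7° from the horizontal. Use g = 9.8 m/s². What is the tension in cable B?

Weight W = 83.4 × 9.8 = 817.3 N acts straight down.
Horizontal: T_A cos 52.8° = T_B cos 61.7°  →  T_A = 0.7841 T_B.
Vertical: T_A sin 52.8° + T_B sin 61.7° = 817.3.
Substituting the horizontal relation into the vertical equation gives 1.505 T_B = 817.3, so T_B = 543 N.

T_B ≈ 543 N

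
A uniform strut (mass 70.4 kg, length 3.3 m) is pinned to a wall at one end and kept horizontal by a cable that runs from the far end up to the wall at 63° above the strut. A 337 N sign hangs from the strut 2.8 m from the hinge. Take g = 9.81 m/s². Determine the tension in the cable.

Take torques about the hinge: T sin 63° · 3.3 = 70.4×9.81×1.65 + 337×2.8 = 2083.1 N·m.
So T = 2083.1 / (0.8910 × 3.3) = 708.47 N.

T ≈ 708 N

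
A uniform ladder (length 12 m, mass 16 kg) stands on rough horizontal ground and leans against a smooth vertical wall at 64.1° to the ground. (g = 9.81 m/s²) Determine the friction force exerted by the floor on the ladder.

Torques about the foot: N_wall · 12 sin 64.1° = 16×9.81×6 cos 64.1° → N_wall = 38.108 N.
ΣF_x = 0: f_floor = N_wall = 38.108 N.

f ≈ 38.1 N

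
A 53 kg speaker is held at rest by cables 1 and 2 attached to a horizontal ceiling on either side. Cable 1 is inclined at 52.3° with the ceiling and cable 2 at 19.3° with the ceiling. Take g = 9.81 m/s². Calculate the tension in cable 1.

Weight W = 53 × 9.81 = 519.9 N acts straight down.
Horizontal: T_1 cos 52.3° = T_2 cos 19.3°  →  T_2 = 0.6479 T_1.
Vertical: T_1 sin 52.3° + T_2 sin 19.3° = 519.9.
Substituting the horizontal relation into the vertical equation gives 1.005 T_1 = 519.9, so T_1 = 517.1 N.

T_1 ≈ 517 N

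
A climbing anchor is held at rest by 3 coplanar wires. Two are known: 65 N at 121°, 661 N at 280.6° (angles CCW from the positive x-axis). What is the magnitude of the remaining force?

F ≈ 601 N

Sum the known components: ΣF_x = 88.11 N, ΣF_y = -594 N.
For equilibrium the remaining force must supply (−ΣF_x, −ΣF_y) = (-88.11, 594) N.
Magnitude = √((-88.11)² + (594)²) = 600.5 N; direction = atan2(594, -88.11) = 98.4°.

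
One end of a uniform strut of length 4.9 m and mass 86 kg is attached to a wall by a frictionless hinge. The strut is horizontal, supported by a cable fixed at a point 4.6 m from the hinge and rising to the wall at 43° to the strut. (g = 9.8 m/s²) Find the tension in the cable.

T ≈ 658 N

Take torques about the hinge: T sin 43° · 4.6 = 86×9.8×2.45 = 2064.9 N·m.
So T = 2064.9 / (0.6820 × 4.6) = 658.19 N.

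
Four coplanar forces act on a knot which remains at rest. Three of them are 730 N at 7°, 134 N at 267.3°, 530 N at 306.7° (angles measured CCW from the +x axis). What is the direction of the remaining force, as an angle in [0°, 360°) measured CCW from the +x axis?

θ ≈ 156°

Sum the known components: ΣF_x = 1035 N, ΣF_y = -469.8 N.
For equilibrium the remaining force must supply (−ΣF_x, −ΣF_y) = (-1035, 469.8) N.
Magnitude = √((-1035)² + (469.8)²) = 1137 N; direction = atan2(469.8, -1035) = 155.6°.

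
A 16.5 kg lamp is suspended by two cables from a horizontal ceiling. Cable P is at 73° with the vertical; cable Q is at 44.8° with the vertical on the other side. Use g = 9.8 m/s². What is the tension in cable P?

Angles from the horizontal: cable P is 90° − 73° = 17°, cable Q is 90° − 44.8° = 45.2°.
Weight W = 16.5 × 9.8 = 161.7 N acts straight down.
Horizontal: T_P cos 17° = T_Q cos 45.2°  →  T_Q = 1.357 T_P.
Vertical: T_P sin 17° + T_Q sin 45.2° = 161.7.
Substituting the horizontal relation into the vertical equation gives 1.255 T_P = 161.7, so T_P = 128.8 N.

T_P ≈ 129 N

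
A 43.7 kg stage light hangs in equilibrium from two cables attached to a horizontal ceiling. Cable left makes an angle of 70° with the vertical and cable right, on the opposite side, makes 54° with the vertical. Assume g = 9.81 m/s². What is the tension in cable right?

Angles from the horizontal: cable left is 90° − 70° = 20°, cable right is 90° − 54° = 36°.
Weight W = 43.7 × 9.81 = 428.7 N acts straight down.
Horizontal: T_left cos 20° = T_right cos 36°  →  T_left = 0.8609 T_right.
Vertical: T_left sin 20° + T_right sin 36° = 428.7.
Substituting the horizontal relation into the vertical equation gives 0.8822 T_right = 428.7, so T_right = 485.9 N.

T_right ≈ 486 N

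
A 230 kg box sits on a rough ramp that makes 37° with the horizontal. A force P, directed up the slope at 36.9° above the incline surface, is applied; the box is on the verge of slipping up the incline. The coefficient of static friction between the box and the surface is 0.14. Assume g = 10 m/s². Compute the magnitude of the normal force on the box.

N ≈ 722 N

On the verge of sliding up the incline, friction equals μN and acts down the slope.
Perpendicular: N + P sin 36.9° = W cos 37° = 1837 N.
Along incline: P cos 36.9° = W sin 37° + μN  with W sin 37° = 1384 N.
Solving the pair for P and N: P = 1857 N, N = 721.7 N (and f = μN = 101 N).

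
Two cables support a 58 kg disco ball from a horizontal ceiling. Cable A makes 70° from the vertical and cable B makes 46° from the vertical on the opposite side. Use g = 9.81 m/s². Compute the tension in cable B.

Angles from the horizontal: cable A is 90° − 70° = 20°, cable B is 90° − 46° = 44°.
Weight W = 58 × 9.81 = 569 N acts straight down.
Horizontal: T_A cos 20° = T_B cos 44°  →  T_A = 0.7655 T_B.
Vertical: T_A sin 20° + T_B sin 44° = 569.
Substituting the horizontal relation into the vertical equation gives 0.9565 T_B = 569, so T_B = 594.9 N.

T_B ≈ 595 N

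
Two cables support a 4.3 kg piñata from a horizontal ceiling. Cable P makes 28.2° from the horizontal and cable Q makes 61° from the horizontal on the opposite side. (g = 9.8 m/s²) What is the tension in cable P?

Weight W = 4.3 × 9.8 = 42.14 N acts straight down.
Horizontal: T_P cos 28.2° = T_Q cos 61°  →  T_Q = 1.818 T_P.
Vertical: T_P sin 28.2° + T_Q sin 61° = 42.14.
Substituting the horizontal relation into the vertical equation gives 2.062 T_P = 42.14, so T_P = 20.43 N.

T_P ≈ 20.4 N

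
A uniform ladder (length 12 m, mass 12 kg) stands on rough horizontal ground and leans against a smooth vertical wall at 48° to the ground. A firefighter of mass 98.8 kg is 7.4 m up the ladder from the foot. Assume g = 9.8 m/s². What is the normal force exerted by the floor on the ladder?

N_floor ≈ 1090 N

ΣF_y = 0: N_floor = 12×9.8 + 98.8×9.8 = 1085.8 N.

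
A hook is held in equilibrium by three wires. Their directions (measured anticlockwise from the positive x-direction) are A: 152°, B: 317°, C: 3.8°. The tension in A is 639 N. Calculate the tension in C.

T_C ≈ 227 N

Resolve: ΣF_x = 639 cos 152° + T_B cos 317° + T_C cos 3.8° = 0.
        ΣF_y = 639 sin 152° + T_B sin 317° + T_C sin 3.8° = 0.
The known terms sum to (-564.2, 300) N, so 0.7314 T_B + 0.9978 T_C = 564.2 and -0.6820 T_B + 0.0663 T_C = -300.
Solving simultaneously: T_B = 461.9 N, T_C = 226.9 N.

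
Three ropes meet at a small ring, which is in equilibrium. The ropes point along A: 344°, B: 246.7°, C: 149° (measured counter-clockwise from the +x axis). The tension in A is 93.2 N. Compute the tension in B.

T_B ≈ 24.3 N

Resolve: ΣF_x = 93.2 cos 344° + T_B cos 246.7° + T_C cos 149° = 0.
        ΣF_y = 93.2 sin 344° + T_B sin 246.7° + T_C sin 149° = 0.
The known terms sum to (89.59, -25.69) N, so -0.3955 T_B − 0.8572 T_C = -89.59 and -0.9184 T_B + 0.5150 T_C = 25.69.
Solving simultaneously: T_B = 24.34 N, T_C = 93.29 N.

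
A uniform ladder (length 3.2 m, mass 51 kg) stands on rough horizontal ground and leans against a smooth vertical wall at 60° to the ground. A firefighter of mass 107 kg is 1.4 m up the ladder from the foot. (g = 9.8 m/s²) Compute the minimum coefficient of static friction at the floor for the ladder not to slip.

μ_min ≈ 0.264

ΣF_y = 0: N_floor = 51×9.8 + 107×9.8 = 1548.4 N.
Torques about the foot: N_wall · 3.2 sin 60° = 51×9.8×1.6 cos 60° + 107×9.8×1.4 cos 60° → N_wall = 409.15 N.
ΣF_x = 0: f_floor = N_wall = 409.15 N.
μ_min = f_floor / N_floor = 409.15 / 1548.4 = 0.2642.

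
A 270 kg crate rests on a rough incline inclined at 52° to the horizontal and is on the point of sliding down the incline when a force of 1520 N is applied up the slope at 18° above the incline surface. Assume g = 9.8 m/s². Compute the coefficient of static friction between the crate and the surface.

On the verge of sliding down the incline, friction is at its maximum μN and acts up the slope.
Perpendicular to incline: N = W cos 52° − P sin 18° = 1629 − 469.7 = 1159 N.
Along incline: P cos 18° + μN = W sin 52° → μ = (W sin 52° − P cos 18°) / N = 0.5516.

μ ≈ 0.552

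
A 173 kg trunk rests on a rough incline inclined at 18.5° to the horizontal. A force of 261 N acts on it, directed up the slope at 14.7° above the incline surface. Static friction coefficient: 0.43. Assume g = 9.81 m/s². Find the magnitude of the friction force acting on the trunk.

Axes along / perpendicular to the incline. W sin 18.5° = 538.5 N down-slope; W cos 18.5° = 1609 N into the surface.
Perpendicular: N = W cos 18.5° − P sin 14.7° = 1609 − 66.23 = 1543 N.
Along incline: P cos 14.7° + f = W sin 18.5° (friction acts up-slope) → f = 538.5 − 252.5 = 286.1 N.
|f| = 286.1 N ≤ μN = 663.6 N, so the trunk is indeed static.

f ≈ 286 N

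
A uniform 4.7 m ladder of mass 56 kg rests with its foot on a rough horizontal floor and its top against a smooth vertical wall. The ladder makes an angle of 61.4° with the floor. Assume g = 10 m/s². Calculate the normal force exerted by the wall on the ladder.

N_wall ≈ 153 N

Torques about the foot: N_wall · 4.7 sin 61.4° = 56×10×2.35 cos 61.4° → N_wall = 152.66 N.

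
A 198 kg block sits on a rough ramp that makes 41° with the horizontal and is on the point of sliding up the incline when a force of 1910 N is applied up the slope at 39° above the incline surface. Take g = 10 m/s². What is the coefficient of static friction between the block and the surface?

μ ≈ 0.634

On the verge of sliding up the incline, friction is at its maximum μN and acts down the slope.
Perpendicular to incline: N = W cos 41° − P sin 39° = 1494 − 1202 = 292.3 N.
Along incline: P cos 39° − μN = W sin 41° → μ = −(W sin 41° − P cos 39°) / N = 0.6341.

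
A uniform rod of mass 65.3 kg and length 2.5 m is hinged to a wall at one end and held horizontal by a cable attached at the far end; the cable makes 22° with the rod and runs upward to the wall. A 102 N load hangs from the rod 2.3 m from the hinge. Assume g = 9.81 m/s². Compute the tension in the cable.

T ≈ 1110 N

Take torques about the hinge: T sin 22° · 2.5 = 65.3×9.81×1.25 + 102×2.3 = 1035.3 N·m.
So T = 1035.3 / (0.3746 × 2.5) = 1105.5 N.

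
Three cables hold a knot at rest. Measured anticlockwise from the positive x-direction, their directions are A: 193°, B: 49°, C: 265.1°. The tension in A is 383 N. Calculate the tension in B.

T_B ≈ 619 N

Resolve: ΣF_x = 383 cos 193° + T_B cos 49° + T_C cos 265.1° = 0.
        ΣF_y = 383 sin 193° + T_B sin 49° + T_C sin 265.1° = 0.
The known terms sum to (-373.2, -86.16) N, so 0.6561 T_B − 0.0854 T_C = 373.2 and 0.7547 T_B − 0.9963 T_C = 86.16.
Solving simultaneously: T_B = 618.6 N, T_C = 382.1 N.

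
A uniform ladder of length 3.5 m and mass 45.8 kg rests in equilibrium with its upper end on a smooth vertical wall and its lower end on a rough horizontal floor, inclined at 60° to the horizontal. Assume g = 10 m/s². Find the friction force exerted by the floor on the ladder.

Torques about the foot: N_wall · 3.5 sin 60° = 45.8×10×1.75 cos 60° → N_wall = 132.21 N.
ΣF_x = 0: f_floor = N_wall = 132.21 N.

f ≈ 132 N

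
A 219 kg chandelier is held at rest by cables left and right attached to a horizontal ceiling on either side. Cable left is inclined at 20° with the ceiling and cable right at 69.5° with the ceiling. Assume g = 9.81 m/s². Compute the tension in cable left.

Weight W = 219 × 9.81 = 2148 N acts straight down.
Horizontal: T_left cos 20° = T_right cos 69.5°  →  T_right = 2.683 T_left.
Vertical: T_left sin 20° + T_right sin 69.5° = 2148.
Substituting the horizontal relation into the vertical equation gives 2.855 T_left = 2148, so T_left = 752.4 N.

T_left ≈ 752 N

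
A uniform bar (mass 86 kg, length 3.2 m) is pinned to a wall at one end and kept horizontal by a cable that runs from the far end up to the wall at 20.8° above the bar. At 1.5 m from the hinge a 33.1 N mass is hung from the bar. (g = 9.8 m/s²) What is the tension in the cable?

T ≈ 1230 N

Take torques about the hinge: T sin 20.8° · 3.2 = 86×9.8×1.6 + 33.1×1.5 = 1398.1 N·m.
So T = 1398.1 / (0.3551 × 3.2) = 1230.4 N.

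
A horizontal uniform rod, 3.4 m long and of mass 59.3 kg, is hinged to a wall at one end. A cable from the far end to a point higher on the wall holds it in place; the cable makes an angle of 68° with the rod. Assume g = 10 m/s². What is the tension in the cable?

Take torques about the hinge: T sin 68° · 3.4 = 59.3×10×1.7 = 1008.1 N·m.
So T = 1008.1 / (0.9272 × 3.4) = 319.79 N.

T ≈ 320 N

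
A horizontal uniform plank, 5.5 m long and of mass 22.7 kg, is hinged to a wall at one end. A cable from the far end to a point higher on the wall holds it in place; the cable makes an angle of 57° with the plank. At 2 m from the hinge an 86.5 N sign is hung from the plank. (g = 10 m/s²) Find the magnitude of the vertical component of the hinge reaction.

Take torques about the hinge: T sin 57° · 5.5 = 22.7×10×2.75 + 86.5×2 = 797.25 N·m.
So T = 797.25 / (0.8387 × 5.5) = 172.84 N.
ΣF_y = 0: H_y = (22.7×10 + 86.5) − T sin 57° = 313.5 − 144.95 = 168.55 N.

|H_y| ≈ 169 N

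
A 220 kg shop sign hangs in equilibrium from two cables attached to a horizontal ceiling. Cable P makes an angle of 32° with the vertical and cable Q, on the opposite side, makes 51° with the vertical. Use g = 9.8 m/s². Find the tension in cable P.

T_P ≈ 1690 N

Angles from the horizontal: cable P is 90° − 32° = 58°, cable Q is 90° − 51° = 39°.
Weight W = 220 × 9.8 = 2156 N acts straight down.
Horizontal: T_P cos 58° = T_Q cos 39°  →  T_Q = 0.6819 T_P.
Vertical: T_P sin 58° + T_Q sin 39° = 2156.
Substituting the horizontal relation into the vertical equation gives 1.277 T_P = 2156, so T_P = 1688 N.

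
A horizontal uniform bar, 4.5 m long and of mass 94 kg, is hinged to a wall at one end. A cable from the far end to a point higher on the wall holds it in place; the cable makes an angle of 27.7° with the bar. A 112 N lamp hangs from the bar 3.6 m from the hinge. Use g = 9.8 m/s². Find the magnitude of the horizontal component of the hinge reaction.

H_x ≈ 1050 N

Take torques about the hinge: T sin 27.7° · 4.5 = 94×9.8×2.25 + 112×3.6 = 2475.9 N·m.
So T = 2475.9 / (0.4648 × 4.5) = 1183.6 N.
ΣF_x = 0: H_x = T cos 27.7° = 1048 N.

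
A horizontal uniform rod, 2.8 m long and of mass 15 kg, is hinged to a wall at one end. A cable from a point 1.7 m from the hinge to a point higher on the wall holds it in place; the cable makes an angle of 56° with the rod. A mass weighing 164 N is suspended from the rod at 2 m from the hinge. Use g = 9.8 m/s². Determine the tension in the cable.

Take torques about the hinge: T sin 56° · 1.7 = 15×9.8×1.4 + 164×2 = 533.8 N·m.
So T = 533.8 / (0.8290 × 1.7) = 378.75 N.

T ≈ 379 N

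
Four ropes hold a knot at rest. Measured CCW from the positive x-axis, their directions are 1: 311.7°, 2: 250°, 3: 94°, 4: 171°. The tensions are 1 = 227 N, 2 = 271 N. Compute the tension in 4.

T_4 ≈ 29.3 N

Resolve: ΣF_x = 227 cos 311.7° + 271 cos 250° + T_3 cos 94° + T_4 cos 171° = 0.
        ΣF_y = 227 sin 311.7° + 271 sin 250° + T_3 sin 94° + T_4 sin 171° = 0.
The known terms sum to (58.32, -424.1) N, so -0.0698 T_3 − 0.9877 T_4 = -58.32 and 0.9976 T_3 + 0.1564 T_4 = 424.1.
Solving simultaneously: T_3 = 420.6 N, T_4 = 29.34 N.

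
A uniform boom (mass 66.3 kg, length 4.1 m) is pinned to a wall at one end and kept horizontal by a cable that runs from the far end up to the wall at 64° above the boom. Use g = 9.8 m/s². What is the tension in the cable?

Take torques about the hinge: T sin 64° · 4.1 = 66.3×9.8×2.05 = 1332 N·m.
So T = 1332 / (0.8988 × 4.1) = 361.45 N.

T ≈ 361 N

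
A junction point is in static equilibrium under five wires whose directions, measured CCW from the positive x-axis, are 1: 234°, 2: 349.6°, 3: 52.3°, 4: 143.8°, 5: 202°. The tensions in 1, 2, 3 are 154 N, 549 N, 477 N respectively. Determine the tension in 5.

Resolve: ΣF_x = 154 cos 234° + 549 cos 349.6° + 477 cos 52.3° + T_4 cos 143.8° + T_5 cos 202° = 0.
        ΣF_y = 154 sin 234° + 549 sin 349.6° + 477 sin 52.3° + T_4 sin 143.8° + T_5 sin 202° = 0.
The known terms sum to (741.2, 153.7) N, so -0.8070 T_4 − 0.9272 T_5 = -741.2 and 0.5906 T_4 − 0.3746 T_5 = -153.7.
Solving simultaneously: T_4 = 159 N, T_5 = 661 N.

T_5 ≈ 661 N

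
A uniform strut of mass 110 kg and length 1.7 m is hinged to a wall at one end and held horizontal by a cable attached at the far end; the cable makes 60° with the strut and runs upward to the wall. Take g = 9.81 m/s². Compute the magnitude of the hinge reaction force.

|H| ≈ 623 N

Take torques about the hinge: T sin 60° · 1.7 = 110×9.81×0.85 = 917.24 N·m.
So T = 917.24 / (0.8660 × 1.7) = 623.02 N.
ΣF_x = 0: H_x = T cos 60° = 311.51 N.
ΣF_y = 0: H_y = (110×9.81) − T sin 60° = 1079.1 − 539.55 = 539.55 N.
|H| = √(H_x² + H_y²) = √((311.51)² + (539.55)²) = 623.02 N.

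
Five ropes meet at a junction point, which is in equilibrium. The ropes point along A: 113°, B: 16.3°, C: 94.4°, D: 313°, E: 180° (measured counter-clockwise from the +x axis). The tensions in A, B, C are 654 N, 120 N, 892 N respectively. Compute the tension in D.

T_D ≈ 2090 N

Resolve: ΣF_x = 654 cos 113° + 120 cos 16.3° + 892 cos 94.4° + T_D cos 313° + T_E cos 180° = 0.
        ΣF_y = 654 sin 113° + 120 sin 16.3° + 892 sin 94.4° + T_D sin 313° + T_E sin 180° = 0.
The known terms sum to (-208.8, 1525) N, so 0.6820 T_D − 1.0000 T_E = 208.8 and -0.7314 T_D + 0.0000 T_E = -1525.
Solving simultaneously: T_D = 2085 N, T_E = 1213 N.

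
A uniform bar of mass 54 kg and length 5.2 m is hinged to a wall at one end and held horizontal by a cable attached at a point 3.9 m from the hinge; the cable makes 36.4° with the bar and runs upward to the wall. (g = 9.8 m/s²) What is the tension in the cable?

Take torques about the hinge: T sin 36.4° · 3.9 = 54×9.8×2.6 = 1375.9 N·m.
So T = 1375.9 / (0.5934 × 3.9) = 594.52 N.

T ≈ 595 N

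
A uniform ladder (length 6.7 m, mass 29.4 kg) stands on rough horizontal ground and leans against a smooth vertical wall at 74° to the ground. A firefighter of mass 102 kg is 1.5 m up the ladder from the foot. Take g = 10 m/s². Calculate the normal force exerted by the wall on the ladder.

Torques about the foot: N_wall · 6.7 sin 74° = 29.4×10×3.35 cos 74° + 102×10×1.5 cos 74° → N_wall = 107.63 N.

N_wall ≈ 108 N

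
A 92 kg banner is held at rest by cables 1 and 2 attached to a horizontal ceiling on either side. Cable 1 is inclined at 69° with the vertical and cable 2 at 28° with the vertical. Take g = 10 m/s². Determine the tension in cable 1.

T_1 ≈ 435 N

Angles from the horizontal: cable 1 is 90° − 69° = 21°, cable 2 is 90° − 28° = 62°.
Weight W = 92 × 10 = 920 N acts straight down.
Horizontal: T_1 cos 21° = T_2 cos 62°  →  T_2 = 1.989 T_1.
Vertical: T_1 sin 21° + T_2 sin 62° = 920.
Substituting the horizontal relation into the vertical equation gives 2.114 T_1 = 920, so T_1 = 435.2 N.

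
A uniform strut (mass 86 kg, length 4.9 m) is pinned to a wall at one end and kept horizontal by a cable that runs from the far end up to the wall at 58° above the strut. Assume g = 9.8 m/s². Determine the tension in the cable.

T ≈ 497 N

Take torques about the hinge: T sin 58° · 4.9 = 86×9.8×2.45 = 2064.9 N·m.
So T = 2064.9 / (0.8480 × 4.9) = 496.91 N.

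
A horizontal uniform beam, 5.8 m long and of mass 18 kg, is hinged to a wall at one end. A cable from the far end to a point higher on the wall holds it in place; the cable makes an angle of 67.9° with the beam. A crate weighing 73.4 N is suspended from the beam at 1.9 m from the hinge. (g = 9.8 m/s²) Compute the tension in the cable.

T ≈ 121 N

Take torques about the hinge: T sin 67.9° · 5.8 = 18×9.8×2.9 + 73.4×1.9 = 651.02 N·m.
So T = 651.02 / (0.9265 × 5.8) = 121.15 N.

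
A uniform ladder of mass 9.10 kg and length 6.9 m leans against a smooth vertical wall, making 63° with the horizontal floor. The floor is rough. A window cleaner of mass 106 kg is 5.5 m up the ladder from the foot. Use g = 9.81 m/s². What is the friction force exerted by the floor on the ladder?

Torques about the foot: N_wall · 6.9 sin 63° = 9.10×9.81×3.45 cos 63° + 106×9.81×5.5 cos 63° → N_wall = 445.08 N.
ΣF_x = 0: f_floor = N_wall = 445.08 N.

f ≈ 445 N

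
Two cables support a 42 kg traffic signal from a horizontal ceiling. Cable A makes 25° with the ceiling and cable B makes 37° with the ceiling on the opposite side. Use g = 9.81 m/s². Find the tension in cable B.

T_B ≈ 423 N

Weight W = 42 × 9.81 = 412 N acts straight down.
Horizontal: T_A cos 25° = T_B cos 37°  →  T_A = 0.8812 T_B.
Vertical: T_A sin 25° + T_B sin 37° = 412.
Substituting the horizontal relation into the vertical equation gives 0.9742 T_B = 412, so T_B = 422.9 N.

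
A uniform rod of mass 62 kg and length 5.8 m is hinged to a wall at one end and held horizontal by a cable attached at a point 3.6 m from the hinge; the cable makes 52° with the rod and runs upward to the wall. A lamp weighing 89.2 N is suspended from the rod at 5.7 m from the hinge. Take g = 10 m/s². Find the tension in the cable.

T ≈ 813 N

Take torques about the hinge: T sin 52° · 3.6 = 62×10×2.9 + 89.2×5.7 = 2306.4 N·m.
So T = 2306.4 / (0.7880 × 3.6) = 813.03 N.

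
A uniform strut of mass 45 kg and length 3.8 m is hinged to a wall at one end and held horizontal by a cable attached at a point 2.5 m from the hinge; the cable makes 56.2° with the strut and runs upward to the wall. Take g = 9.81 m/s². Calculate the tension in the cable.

Take torques about the hinge: T sin 56.2° · 2.5 = 45×9.81×1.9 = 838.75 N·m.
So T = 838.75 / (0.8310 × 2.5) = 403.74 N.

T ≈ 404 N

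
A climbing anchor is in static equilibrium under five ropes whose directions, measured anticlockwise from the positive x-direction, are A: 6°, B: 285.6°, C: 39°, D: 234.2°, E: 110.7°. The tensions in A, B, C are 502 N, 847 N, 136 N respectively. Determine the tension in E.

Resolve: ΣF_x = 502 cos 6° + 847 cos 285.6° + 136 cos 39° + T_D cos 234.2° + T_E cos 110.7° = 0.
        ΣF_y = 502 sin 6° + 847 sin 285.6° + 136 sin 39° + T_D sin 234.2° + T_E sin 110.7° = 0.
The known terms sum to (832.7, -677.7) N, so -0.5850 T_D − 0.3535 T_E = -832.7 and -0.8111 T_D + 0.9354 T_E = 677.7.
Solving simultaneously: T_D = 646.8 N, T_E = 1285 N.

T_E ≈ 1290 N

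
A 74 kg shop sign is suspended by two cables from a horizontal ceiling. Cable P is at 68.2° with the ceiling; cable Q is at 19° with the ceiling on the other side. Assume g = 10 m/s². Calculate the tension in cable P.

Weight W = 74 × 10 = 740 N acts straight down.
Horizontal: T_P cos 68.2° = T_Q cos 19°  →  T_Q = 0.3928 T_P.
Vertical: T_P sin 68.2° + T_Q sin 19° = 740.
Substituting the horizontal relation into the vertical equation gives 1.056 T_P = 740, so T_P = 700.5 N.

T_P ≈ 701 N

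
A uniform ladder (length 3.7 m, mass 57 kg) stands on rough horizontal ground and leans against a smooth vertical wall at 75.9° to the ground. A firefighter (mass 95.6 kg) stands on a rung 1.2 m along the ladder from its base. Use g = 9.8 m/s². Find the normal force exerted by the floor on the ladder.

N_floor ≈ 1500 N

ΣF_y = 0: N_floor = 57×9.8 + 95.6×9.8 = 1495.5 N.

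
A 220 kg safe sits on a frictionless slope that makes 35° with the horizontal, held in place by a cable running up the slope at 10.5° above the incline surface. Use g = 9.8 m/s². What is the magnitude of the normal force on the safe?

N ≈ 1540 N

Take axes along and perpendicular to the incline. Weight components: W sin 35° = 1237 N down-slope, W cos 35° = 1766 N into the surface.
Along incline: T cos 10.5° = W sin 35° → T = 1258 N.
Perpendicular: N = W cos 35° − T sin 10.5° = 1537 N.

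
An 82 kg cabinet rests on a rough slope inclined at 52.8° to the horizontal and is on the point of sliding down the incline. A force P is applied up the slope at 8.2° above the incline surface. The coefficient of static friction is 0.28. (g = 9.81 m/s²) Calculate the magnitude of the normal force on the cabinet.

N ≈ 411 N

On the verge of sliding down the incline, friction equals μN and acts up the slope.
Perpendicular: N + P sin 8.2° = W cos 52.8° = 486.4 N.
Along incline: P cos 8.2° + μN = W sin 52.8° with W sin 52.8° = 640.7 N.
Solving the pair for P and N: P = 531.2 N, N = 410.6 N (and f = μN = 115 N).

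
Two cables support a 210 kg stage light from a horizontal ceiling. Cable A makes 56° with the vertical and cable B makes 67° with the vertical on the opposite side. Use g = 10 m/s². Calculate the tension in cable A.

T_A ≈ 2300 N

Angles from the horizontal: cable A is 90° − 56° = 34°, cable B is 90° − 67° = 23°.
Weight W = 210 × 10 = 2100 N acts straight down.
Horizontal: T_A cos 34° = T_B cos 23°  →  T_B = 0.9006 T_A.
Vertical: T_A sin 34° + T_B sin 23° = 2100.
Substituting the horizontal relation into the vertical equation gives 0.9111 T_A = 2100, so T_A = 2305 N.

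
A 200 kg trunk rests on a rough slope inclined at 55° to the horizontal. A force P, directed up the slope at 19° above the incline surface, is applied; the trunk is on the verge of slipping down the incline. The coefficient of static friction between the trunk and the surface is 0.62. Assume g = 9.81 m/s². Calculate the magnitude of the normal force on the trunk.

On the verge of sliding down the incline, friction equals μN and acts up the slope.
Perpendicular: N + P sin 19° = W cos 55° = 1125 N.
Along incline: P cos 19° + μN = W sin 55° with W sin 55° = 1607 N.
Solving the pair for P and N: P = 1223 N, N = 727.2 N (and f = μN = 450.9 N).

N ≈ 727 N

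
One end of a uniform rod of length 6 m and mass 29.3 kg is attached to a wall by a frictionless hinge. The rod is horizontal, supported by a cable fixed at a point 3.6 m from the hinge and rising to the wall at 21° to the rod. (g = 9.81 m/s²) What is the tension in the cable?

Take torques about the hinge: T sin 21° · 3.6 = 29.3×9.81×3 = 862.3 N·m.
So T = 862.3 / (0.3584 × 3.6) = 668.38 N.

T ≈ 668 N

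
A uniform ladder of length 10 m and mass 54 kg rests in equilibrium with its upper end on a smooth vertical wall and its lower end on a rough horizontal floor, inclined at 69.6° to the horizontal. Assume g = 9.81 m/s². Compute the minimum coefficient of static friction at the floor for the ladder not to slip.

ΣF_y = 0: N_floor = 54×9.81 = 529.74 N.
Torques about the foot: N_wall · 10 sin 69.6° = 54×9.81×5 cos 69.6° → N_wall = 98.504 N.
ΣF_x = 0: f_floor = N_wall = 98.504 N.
μ_min = f_floor / N_floor = 98.504 / 529.74 = 0.1859.

μ_min ≈ 0.186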